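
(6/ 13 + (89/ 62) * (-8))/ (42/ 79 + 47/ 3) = -1052754/ 1547117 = -0.68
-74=-74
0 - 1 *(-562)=562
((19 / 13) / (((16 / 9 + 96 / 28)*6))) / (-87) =-133 / 247312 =-0.00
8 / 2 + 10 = 14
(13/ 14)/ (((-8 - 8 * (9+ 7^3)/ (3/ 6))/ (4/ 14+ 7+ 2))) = -169/ 110544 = -0.00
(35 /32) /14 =5 /64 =0.08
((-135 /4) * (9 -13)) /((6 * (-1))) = -45 /2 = -22.50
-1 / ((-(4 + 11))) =1 / 15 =0.07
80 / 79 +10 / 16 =1035 / 632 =1.64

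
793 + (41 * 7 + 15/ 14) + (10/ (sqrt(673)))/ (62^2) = 5 * sqrt(673)/ 1293506 + 15135/ 14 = 1081.07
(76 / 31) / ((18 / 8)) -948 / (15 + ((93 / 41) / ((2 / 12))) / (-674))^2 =-1040859914819 / 332002750464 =-3.14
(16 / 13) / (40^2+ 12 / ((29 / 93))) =116 / 154427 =0.00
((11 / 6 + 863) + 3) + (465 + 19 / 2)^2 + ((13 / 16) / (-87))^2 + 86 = 226104.08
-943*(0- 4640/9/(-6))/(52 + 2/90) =-1557.57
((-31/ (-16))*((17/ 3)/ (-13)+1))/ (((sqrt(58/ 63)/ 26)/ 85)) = 28985*sqrt(406)/ 232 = 2517.38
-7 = -7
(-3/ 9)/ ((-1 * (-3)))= -1/ 9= -0.11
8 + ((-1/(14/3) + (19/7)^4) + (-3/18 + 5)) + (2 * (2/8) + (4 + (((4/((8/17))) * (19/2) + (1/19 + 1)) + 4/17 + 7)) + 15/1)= 1632644429/9306276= 175.43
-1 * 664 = -664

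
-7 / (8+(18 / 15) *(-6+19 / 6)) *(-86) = 3010 / 23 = 130.87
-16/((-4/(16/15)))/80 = 4/75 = 0.05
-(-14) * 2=28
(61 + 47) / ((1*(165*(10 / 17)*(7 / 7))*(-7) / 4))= -1224 / 1925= -0.64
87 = 87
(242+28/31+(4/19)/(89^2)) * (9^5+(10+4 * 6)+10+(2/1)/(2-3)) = 66965324487054/4665469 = 14353396.09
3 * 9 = 27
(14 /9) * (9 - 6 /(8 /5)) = 49 /6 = 8.17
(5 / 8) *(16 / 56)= 5 / 28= 0.18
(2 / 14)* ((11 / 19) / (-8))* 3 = -33 / 1064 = -0.03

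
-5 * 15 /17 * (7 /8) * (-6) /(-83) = -0.28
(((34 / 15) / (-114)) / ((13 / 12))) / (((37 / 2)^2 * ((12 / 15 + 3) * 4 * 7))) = -68 / 134919057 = -0.00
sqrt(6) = 2.45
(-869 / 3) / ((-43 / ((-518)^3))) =-120783902008 / 129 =-936309317.89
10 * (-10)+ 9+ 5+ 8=-78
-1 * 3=-3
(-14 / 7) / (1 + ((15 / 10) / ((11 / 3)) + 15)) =-44 / 361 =-0.12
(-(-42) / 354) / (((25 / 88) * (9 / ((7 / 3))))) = 4312 / 39825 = 0.11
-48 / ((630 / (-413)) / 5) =472 / 3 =157.33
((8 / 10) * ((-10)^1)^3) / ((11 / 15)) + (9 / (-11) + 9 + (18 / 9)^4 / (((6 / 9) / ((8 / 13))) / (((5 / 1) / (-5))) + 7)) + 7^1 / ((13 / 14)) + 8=-10807712 / 10153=-1064.48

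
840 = 840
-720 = -720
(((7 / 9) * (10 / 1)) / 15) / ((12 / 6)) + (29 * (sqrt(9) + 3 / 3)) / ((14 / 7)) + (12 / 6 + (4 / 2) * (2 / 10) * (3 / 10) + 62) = 82606 / 675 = 122.38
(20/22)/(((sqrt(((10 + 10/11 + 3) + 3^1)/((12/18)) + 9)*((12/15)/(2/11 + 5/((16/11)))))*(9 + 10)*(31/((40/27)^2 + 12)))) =5885425*sqrt(462)/7481534544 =0.02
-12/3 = -4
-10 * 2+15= -5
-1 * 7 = -7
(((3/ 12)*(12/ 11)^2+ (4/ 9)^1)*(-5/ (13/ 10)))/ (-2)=20200/ 14157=1.43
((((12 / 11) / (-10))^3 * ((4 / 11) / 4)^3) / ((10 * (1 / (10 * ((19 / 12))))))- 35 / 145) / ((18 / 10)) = -1550125793 / 11559435525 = -0.13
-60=-60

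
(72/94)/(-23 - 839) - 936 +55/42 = -795229805/850794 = -934.69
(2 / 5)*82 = 32.80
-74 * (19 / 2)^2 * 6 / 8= -40071 / 8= -5008.88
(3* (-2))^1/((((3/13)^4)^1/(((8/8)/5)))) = -57122/135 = -423.13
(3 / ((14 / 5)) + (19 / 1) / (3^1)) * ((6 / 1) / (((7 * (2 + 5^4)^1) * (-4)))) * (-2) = 311 / 61446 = 0.01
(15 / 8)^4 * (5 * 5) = 308.99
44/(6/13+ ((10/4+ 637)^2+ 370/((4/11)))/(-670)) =-0.07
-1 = -1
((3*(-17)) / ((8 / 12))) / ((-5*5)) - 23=-997 / 50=-19.94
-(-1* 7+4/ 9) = 59/ 9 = 6.56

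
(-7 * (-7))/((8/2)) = 49/4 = 12.25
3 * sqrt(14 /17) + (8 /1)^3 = 3 * sqrt(238) /17 + 512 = 514.72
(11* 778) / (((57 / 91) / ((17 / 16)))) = 6619613 / 456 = 14516.70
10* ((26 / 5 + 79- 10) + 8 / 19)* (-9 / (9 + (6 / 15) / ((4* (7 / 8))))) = -736.85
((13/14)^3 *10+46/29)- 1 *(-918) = 36907061/39788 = 927.59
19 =19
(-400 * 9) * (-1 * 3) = 10800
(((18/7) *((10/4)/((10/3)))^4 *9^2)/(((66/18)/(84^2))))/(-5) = -11160261/440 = -25364.23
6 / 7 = 0.86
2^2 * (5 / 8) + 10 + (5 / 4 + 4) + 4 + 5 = 26.75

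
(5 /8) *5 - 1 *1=17 /8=2.12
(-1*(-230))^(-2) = 1 / 52900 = 0.00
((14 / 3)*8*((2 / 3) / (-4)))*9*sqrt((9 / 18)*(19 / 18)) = -28*sqrt(19) / 3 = -40.68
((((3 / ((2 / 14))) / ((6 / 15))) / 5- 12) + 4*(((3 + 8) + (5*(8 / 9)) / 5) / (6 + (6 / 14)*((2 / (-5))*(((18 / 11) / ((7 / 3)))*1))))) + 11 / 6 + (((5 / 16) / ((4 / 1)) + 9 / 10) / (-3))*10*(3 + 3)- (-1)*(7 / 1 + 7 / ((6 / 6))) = 3261661 / 1140912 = 2.86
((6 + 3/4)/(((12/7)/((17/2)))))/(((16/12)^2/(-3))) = -28917/512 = -56.48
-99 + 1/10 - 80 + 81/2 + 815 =3383/5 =676.60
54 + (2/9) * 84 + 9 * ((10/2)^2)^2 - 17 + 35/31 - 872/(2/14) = -39265/93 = -422.20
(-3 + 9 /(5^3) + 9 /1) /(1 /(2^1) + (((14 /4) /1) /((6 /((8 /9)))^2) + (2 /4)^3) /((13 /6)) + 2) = 9590724 /4095875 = 2.34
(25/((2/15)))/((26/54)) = 10125/26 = 389.42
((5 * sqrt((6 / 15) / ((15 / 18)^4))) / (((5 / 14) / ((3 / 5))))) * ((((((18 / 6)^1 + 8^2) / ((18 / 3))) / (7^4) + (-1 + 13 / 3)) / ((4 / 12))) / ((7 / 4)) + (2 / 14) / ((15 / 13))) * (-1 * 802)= -85104435312 * sqrt(10) / 7503125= -35868.24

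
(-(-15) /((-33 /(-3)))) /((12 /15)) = 75 /44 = 1.70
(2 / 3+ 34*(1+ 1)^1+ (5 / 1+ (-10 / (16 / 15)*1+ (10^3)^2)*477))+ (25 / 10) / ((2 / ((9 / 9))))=476995603.04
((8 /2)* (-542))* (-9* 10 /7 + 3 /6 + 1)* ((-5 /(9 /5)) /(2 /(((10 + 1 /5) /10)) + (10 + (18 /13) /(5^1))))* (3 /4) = -4191.67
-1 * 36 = -36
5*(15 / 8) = 75 / 8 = 9.38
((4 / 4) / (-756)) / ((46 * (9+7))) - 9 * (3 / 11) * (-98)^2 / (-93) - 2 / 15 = 240345373271 / 948689280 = 253.34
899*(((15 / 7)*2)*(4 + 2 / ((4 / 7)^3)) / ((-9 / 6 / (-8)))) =2117145 / 7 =302449.29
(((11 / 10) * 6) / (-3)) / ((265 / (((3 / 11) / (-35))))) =3 / 46375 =0.00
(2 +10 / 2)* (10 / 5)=14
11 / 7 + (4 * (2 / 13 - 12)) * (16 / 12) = -16819 / 273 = -61.61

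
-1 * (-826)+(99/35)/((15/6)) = 827.13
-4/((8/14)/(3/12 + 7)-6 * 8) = 203/2432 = 0.08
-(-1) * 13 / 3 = 13 / 3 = 4.33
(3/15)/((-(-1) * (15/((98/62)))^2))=2401/1081125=0.00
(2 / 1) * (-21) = -42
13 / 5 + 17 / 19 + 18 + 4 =2422 / 95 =25.49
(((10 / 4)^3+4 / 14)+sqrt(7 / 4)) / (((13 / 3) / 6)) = 9*sqrt(7) / 13+8019 / 364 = 23.86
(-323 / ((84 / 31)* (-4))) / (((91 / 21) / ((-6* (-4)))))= 30039 / 182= 165.05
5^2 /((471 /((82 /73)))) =2050 /34383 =0.06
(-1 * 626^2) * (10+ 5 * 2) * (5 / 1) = -39187600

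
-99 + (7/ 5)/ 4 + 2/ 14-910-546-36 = -222671/ 140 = -1590.51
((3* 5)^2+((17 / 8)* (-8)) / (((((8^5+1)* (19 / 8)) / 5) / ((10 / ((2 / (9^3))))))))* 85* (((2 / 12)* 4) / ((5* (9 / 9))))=173285250 / 69179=2504.88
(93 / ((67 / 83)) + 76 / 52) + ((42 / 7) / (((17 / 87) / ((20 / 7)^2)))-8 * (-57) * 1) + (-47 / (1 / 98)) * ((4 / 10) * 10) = -12770042364 / 725543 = -17600.67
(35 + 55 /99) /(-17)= -320 /153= -2.09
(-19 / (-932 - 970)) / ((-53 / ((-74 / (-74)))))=-19 / 100806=-0.00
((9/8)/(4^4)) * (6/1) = 27/1024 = 0.03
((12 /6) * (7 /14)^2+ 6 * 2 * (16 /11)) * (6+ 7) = 233.41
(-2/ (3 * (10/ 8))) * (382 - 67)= -168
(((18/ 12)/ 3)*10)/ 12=5/ 12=0.42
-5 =-5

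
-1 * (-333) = 333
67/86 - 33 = -2771/86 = -32.22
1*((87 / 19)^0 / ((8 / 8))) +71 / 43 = 114 / 43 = 2.65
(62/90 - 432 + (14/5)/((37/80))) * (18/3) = -1416106/555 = -2551.54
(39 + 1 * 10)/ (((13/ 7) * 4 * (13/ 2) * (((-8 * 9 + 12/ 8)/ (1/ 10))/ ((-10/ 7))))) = 49/ 23829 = 0.00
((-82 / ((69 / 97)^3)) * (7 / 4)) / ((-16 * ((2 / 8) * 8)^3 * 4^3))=261937151 / 5382291456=0.05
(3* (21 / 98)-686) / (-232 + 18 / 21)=9595 / 3236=2.97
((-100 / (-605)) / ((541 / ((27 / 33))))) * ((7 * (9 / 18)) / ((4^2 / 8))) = 315 / 720071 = 0.00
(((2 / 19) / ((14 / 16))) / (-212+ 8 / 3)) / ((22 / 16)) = -96 / 229691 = -0.00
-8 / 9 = -0.89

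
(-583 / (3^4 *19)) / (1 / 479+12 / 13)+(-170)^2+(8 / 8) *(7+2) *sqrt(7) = 28923.40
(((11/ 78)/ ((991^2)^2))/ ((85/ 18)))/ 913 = 3/ 88457566650802115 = 0.00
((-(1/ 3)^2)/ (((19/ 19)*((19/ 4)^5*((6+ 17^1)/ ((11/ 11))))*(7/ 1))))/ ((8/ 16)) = -0.00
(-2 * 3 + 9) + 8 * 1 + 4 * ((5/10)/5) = 11.40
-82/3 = -27.33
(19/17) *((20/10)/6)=19/51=0.37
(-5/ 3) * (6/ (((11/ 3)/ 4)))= -120/ 11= -10.91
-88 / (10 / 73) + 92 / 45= -640.36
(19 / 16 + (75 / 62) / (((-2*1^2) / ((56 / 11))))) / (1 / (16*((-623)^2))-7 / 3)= 12017638227 / 14823421745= 0.81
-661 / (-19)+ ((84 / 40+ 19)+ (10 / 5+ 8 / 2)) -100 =-7241 / 190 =-38.11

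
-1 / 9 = -0.11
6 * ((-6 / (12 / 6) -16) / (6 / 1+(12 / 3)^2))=-57 / 11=-5.18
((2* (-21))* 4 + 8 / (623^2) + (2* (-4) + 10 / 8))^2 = 73604850625975321 / 2410305930256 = 30537.56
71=71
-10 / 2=-5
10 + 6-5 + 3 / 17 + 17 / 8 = 1809 / 136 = 13.30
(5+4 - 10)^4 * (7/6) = 1.17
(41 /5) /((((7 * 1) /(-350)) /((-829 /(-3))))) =-339890 /3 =-113296.67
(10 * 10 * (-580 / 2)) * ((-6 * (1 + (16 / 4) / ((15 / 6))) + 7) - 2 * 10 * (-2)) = -910600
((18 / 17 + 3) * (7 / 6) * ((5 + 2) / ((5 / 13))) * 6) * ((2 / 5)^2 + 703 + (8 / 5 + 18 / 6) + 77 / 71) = 55301620647 / 150875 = 366539.32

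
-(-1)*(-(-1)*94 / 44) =47 / 22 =2.14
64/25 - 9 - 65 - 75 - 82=-5711/25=-228.44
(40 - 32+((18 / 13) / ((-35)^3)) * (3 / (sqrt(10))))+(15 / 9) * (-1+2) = 29 / 3 - 27 * sqrt(10) / 2786875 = 9.67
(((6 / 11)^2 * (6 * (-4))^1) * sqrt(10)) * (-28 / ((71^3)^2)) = 24192 * sqrt(10) / 15500134354441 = 0.00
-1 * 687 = -687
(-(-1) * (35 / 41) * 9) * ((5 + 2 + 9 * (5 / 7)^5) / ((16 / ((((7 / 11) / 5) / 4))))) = 0.13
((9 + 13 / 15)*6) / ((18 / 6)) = 296 / 15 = 19.73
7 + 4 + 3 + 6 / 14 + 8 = 157 / 7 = 22.43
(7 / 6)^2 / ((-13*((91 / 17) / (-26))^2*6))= -289 / 702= -0.41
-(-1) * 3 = 3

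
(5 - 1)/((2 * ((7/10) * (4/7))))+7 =12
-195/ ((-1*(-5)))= -39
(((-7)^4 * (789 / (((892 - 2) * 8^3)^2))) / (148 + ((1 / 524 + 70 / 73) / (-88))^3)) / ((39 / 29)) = 21316035225139803256339 / 465034873043201943959769666400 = 0.00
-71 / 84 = -0.85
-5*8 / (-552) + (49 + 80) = 8906 / 69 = 129.07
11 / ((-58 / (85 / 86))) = -935 / 4988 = -0.19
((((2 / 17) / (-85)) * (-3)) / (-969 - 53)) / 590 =-3 / 435653050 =-0.00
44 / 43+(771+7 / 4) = 133089 / 172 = 773.77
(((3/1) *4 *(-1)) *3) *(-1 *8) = 288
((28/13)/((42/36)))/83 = 24/1079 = 0.02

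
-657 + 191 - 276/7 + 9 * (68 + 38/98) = 5393/49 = 110.06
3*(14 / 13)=42 / 13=3.23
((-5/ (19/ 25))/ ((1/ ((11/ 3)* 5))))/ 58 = -6875/ 3306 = -2.08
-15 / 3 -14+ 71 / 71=-18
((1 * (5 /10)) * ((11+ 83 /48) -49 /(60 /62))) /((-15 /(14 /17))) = 63679 /61200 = 1.04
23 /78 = 0.29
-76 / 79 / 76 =-1 / 79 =-0.01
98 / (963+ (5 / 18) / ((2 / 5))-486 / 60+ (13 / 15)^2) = 88200 / 860711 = 0.10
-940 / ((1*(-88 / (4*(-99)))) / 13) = -54990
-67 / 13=-5.15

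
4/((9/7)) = 28/9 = 3.11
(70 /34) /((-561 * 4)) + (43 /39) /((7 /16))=2915141 /1157156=2.52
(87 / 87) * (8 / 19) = 0.42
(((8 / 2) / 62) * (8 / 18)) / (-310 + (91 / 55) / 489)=-71720 / 775374387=-0.00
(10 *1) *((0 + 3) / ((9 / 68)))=680 / 3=226.67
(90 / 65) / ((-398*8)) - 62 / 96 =-80251 / 124176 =-0.65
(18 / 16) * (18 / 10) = 81 / 40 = 2.02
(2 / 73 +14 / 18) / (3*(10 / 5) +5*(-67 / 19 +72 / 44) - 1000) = -110561 / 137786697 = -0.00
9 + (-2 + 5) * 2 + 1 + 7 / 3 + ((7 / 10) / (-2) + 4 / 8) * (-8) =257 / 15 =17.13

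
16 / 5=3.20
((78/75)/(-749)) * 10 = -52/3745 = -0.01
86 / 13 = 6.62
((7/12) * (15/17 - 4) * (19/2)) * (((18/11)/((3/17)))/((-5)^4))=-7049/27500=-0.26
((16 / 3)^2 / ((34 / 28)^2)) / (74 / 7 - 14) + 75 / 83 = -3058807 / 647649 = -4.72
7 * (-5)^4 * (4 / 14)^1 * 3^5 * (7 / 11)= 2126250 / 11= 193295.45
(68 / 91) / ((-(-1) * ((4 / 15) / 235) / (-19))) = -1138575 / 91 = -12511.81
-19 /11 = -1.73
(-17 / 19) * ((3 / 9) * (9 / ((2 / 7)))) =-357 / 38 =-9.39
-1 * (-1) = 1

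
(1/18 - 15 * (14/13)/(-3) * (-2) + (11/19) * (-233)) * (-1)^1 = 647375/4446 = 145.61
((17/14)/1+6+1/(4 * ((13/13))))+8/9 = 2105/252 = 8.35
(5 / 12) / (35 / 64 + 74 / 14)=560 / 7839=0.07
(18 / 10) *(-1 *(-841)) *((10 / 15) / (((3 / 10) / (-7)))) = -23548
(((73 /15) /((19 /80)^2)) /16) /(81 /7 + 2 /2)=5110 /11913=0.43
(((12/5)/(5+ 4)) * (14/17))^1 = 0.22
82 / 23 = 3.57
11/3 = 3.67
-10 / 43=-0.23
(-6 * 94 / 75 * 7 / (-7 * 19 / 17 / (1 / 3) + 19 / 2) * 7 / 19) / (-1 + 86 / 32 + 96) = 5011328 / 352651875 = 0.01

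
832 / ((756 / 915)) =63440 / 63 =1006.98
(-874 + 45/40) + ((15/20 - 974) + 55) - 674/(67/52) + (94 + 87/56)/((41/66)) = -2160.41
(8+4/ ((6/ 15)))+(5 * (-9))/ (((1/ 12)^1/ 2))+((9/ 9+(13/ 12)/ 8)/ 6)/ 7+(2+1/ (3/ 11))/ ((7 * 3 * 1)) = -67949/ 64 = -1061.70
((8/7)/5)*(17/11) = 136/385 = 0.35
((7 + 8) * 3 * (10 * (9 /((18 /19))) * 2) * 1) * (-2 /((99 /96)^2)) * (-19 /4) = 9241600 /121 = 76376.86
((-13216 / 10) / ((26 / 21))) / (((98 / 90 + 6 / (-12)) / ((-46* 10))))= 574499520 / 689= 833816.43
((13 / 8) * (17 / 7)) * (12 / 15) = 221 / 70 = 3.16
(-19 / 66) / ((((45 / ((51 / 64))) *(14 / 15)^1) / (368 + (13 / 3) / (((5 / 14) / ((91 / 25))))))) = -24961763 / 11088000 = -2.25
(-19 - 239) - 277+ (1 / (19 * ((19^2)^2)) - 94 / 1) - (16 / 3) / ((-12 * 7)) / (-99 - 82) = -17759797781206 / 28234956897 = -629.00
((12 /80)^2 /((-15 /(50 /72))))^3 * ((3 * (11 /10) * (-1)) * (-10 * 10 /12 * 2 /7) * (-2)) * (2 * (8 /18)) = 11 /696729600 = 0.00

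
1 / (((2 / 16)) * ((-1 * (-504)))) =1 / 63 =0.02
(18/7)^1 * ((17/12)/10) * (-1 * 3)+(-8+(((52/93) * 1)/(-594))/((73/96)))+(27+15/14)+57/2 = 4467405337/94095540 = 47.48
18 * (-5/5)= -18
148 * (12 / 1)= 1776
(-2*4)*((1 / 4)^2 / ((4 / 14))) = -7 / 4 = -1.75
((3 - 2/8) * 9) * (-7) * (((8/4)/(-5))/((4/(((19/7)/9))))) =209/40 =5.22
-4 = -4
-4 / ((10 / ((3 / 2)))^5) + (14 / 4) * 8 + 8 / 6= 70399271 / 2400000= 29.33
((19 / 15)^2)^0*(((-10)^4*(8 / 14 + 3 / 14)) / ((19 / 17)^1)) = 935000 / 133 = 7030.08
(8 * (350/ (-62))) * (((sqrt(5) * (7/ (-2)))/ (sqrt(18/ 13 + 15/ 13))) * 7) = 34300 * sqrt(2145)/ 1023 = 1552.86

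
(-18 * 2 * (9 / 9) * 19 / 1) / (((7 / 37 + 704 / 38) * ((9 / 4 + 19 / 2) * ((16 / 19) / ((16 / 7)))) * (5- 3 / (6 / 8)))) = -36544752 / 4328653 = -8.44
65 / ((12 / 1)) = 65 / 12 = 5.42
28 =28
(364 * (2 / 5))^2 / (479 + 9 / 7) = 1854944 / 42025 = 44.14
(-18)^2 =324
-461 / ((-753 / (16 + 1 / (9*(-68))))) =4513651 / 460836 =9.79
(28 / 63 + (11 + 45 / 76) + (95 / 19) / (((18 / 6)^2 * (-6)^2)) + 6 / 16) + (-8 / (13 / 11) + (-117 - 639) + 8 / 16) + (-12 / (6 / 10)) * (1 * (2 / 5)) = -121297199 / 160056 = -757.84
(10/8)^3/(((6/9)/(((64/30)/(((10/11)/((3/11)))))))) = 15/8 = 1.88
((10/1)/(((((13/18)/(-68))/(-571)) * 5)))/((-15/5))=-465936/13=-35841.23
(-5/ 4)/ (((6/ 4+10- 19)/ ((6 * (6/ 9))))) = 2/ 3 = 0.67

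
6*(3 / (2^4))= 9 / 8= 1.12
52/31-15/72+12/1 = 10021/744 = 13.47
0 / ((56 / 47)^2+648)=0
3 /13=0.23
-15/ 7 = -2.14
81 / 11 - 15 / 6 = 107 / 22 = 4.86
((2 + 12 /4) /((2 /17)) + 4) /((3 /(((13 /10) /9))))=403 /180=2.24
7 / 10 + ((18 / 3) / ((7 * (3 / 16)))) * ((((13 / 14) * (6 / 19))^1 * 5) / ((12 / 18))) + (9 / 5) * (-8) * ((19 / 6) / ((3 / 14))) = -1881051 / 9310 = -202.05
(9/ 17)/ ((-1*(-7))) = 9/ 119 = 0.08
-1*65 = -65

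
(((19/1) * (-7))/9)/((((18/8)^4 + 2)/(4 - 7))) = 34048/21219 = 1.60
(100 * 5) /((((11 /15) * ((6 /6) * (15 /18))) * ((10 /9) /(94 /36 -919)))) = -7422750 /11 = -674795.45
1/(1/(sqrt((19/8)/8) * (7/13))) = 7 * sqrt(19)/104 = 0.29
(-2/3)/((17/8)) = -16/51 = -0.31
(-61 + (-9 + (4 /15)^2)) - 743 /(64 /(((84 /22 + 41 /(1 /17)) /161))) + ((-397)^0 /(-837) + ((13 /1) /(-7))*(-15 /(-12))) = -291214530703 /2371723200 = -122.79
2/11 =0.18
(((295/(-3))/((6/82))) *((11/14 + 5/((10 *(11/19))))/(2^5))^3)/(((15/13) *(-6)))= 64415500201/2423467081728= 0.03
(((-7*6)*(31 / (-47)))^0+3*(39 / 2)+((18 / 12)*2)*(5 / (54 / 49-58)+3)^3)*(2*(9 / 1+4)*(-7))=-263444202463351 / 10835483936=-24313.10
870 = 870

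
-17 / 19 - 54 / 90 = -142 / 95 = -1.49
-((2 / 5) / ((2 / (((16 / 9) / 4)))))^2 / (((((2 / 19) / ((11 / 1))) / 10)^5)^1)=-797556440098000 / 81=-9846375803679.01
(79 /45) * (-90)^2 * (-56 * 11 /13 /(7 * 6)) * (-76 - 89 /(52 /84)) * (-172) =-102487218240 /169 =-606433244.02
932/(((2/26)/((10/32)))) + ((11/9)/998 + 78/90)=340158929/89820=3787.12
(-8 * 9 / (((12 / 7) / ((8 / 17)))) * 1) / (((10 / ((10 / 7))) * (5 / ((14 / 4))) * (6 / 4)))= -112 / 85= -1.32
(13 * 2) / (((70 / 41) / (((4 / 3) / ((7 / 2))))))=4264 / 735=5.80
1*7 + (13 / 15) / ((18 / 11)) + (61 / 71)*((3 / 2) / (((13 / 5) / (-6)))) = 1135309 / 249210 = 4.56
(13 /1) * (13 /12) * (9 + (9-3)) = 845 /4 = 211.25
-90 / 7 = -12.86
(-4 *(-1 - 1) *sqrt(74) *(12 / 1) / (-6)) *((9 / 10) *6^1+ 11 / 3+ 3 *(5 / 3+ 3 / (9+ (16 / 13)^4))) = -230147744 *sqrt(74) / 967755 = -2045.77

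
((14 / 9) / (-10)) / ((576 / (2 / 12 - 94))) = 3941 / 155520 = 0.03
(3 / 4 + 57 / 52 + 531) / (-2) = -6927 / 26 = -266.42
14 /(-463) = -14 /463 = -0.03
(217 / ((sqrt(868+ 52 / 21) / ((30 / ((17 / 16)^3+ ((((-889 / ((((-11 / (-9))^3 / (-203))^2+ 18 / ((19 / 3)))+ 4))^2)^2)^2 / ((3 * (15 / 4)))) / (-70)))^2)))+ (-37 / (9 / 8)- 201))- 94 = -327.89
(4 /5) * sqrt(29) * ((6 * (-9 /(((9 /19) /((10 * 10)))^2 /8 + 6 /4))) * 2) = -831744000 * sqrt(29) /14440027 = -310.18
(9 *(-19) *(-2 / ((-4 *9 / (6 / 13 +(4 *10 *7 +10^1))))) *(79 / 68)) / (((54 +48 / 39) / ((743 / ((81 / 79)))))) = -20792590492 / 494343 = -42061.06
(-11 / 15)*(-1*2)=22 / 15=1.47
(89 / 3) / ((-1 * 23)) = -89 / 69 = -1.29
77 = 77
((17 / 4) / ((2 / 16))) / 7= 34 / 7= 4.86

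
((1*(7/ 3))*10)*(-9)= -210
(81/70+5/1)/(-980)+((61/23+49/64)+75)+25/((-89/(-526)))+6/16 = 254492827969/1123393600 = 226.54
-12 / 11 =-1.09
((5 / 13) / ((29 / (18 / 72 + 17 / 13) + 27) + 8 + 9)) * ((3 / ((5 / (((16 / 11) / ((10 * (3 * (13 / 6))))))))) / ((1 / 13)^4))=41067 / 17435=2.36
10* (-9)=-90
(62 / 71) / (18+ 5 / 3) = 186 / 4189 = 0.04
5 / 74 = 0.07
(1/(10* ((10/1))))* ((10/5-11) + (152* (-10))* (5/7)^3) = -193087/34300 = -5.63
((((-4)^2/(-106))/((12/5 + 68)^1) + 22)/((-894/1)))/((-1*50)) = 51299/104240400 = 0.00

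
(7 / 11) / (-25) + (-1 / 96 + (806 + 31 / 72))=63866459 / 79200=806.39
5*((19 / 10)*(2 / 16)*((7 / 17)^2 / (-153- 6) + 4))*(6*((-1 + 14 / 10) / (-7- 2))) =-698269 / 551412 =-1.27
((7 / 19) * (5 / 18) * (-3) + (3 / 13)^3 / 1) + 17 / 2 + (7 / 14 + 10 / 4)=1403225 / 125229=11.21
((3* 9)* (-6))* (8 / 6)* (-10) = 2160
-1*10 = -10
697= 697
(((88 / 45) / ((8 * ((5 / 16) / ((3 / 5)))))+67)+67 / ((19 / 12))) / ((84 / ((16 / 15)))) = 3128876 / 2244375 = 1.39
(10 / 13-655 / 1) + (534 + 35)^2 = 4200388 / 13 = 323106.77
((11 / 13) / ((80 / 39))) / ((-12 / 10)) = -11 / 32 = -0.34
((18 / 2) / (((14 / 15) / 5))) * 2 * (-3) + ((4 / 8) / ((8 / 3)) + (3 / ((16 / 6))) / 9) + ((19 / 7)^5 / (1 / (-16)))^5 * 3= -4684693418054829432939671650087259020717 / 21457097914623438412912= -218328379573740856.19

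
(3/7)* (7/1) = 3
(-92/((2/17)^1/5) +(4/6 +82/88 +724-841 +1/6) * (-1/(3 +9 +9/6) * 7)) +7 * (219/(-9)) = -7164677/1782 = -4020.58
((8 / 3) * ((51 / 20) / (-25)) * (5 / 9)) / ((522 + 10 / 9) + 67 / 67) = -34 / 117925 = -0.00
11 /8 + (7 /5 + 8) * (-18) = -6713 /40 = -167.82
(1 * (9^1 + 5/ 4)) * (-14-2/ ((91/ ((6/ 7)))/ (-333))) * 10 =-504505/ 637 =-792.00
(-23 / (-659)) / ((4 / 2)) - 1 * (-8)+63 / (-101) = 984233 / 133118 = 7.39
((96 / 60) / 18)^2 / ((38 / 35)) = 56 / 7695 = 0.01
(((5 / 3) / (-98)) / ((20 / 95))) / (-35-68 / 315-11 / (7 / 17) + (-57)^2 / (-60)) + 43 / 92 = 44090111 / 94192084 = 0.47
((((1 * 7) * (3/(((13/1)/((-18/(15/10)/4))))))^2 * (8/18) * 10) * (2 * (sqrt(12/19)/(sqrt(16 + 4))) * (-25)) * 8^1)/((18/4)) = -313600 * sqrt(285)/3211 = -1648.76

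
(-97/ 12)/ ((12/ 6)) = -97/ 24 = -4.04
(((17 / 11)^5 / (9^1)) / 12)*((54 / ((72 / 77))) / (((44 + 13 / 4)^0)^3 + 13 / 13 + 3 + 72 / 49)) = 487010951 / 668332368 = 0.73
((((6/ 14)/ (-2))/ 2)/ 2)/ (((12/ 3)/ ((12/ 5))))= -9/ 280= -0.03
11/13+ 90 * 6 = 7031/13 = 540.85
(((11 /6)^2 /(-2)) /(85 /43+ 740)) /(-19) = 5203 /43646040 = 0.00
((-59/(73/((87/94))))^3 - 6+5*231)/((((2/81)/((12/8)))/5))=450910358145366525/1292445183712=348881.61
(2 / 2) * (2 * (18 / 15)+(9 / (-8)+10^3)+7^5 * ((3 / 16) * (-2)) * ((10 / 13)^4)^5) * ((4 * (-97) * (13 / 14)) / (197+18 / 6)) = -71387858502331837137371628547 / 40933768130512491098956000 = -1743.98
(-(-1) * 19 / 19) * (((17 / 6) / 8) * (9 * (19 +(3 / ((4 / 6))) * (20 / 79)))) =81141 / 1264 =64.19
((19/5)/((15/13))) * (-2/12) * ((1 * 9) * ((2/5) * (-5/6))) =247/150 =1.65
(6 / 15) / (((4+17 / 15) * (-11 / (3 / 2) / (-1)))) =9 / 847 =0.01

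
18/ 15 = 6/ 5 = 1.20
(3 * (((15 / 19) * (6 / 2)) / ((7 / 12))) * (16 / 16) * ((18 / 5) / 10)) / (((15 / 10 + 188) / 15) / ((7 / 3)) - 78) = -0.06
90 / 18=5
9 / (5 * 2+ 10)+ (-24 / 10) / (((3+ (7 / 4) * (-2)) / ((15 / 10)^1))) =153 / 20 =7.65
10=10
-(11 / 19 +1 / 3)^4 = -7311616 / 10556001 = -0.69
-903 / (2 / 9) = -8127 / 2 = -4063.50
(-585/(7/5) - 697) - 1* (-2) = -7790/7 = -1112.86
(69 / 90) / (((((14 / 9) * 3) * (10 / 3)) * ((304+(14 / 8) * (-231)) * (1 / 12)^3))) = -59616 / 70175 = -0.85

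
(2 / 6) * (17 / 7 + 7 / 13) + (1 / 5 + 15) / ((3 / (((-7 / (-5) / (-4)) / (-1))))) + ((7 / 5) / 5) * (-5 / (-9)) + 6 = 182594 / 20475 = 8.92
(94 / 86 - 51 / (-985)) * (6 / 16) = 18183 / 42355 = 0.43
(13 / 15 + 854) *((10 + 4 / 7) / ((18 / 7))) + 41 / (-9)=473836 / 135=3509.90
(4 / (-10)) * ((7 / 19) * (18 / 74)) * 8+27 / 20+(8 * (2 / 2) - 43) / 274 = 1801963 / 1926220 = 0.94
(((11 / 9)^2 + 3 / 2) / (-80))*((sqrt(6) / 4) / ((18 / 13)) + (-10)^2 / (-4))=2425 / 2592 - 1261*sqrt(6) / 186624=0.92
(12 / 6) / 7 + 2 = 16 / 7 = 2.29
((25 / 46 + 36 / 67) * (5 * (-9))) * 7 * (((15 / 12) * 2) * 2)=-5246325 / 3082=-1702.25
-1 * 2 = -2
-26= -26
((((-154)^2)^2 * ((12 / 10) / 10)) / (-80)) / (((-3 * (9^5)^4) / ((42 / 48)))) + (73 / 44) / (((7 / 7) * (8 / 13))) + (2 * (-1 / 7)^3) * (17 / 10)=492856864569984262562622179 / 183483487108087169464692000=2.69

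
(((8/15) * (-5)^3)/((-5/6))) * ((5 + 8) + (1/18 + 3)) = 11560/9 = 1284.44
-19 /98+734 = 71913 /98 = 733.81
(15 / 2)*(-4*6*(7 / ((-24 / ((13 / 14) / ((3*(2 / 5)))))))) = 325 / 8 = 40.62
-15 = -15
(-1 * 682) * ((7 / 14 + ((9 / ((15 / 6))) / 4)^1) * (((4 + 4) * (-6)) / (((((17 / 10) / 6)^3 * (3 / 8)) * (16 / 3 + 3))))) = 3167797248 / 4913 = 644778.60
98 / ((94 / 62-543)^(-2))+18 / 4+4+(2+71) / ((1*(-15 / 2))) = 828403164683 / 28830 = 28734067.45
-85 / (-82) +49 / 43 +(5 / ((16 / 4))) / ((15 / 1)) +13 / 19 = 1183247 / 401964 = 2.94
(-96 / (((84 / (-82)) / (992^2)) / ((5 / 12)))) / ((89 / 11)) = 8876257280 / 1869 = 4749201.33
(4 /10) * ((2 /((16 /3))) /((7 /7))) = 3 /20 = 0.15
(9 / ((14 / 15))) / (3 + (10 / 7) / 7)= 945 / 314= 3.01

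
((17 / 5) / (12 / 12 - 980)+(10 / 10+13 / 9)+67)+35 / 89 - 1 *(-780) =37439447 / 44055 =849.83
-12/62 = -6/31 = -0.19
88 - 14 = 74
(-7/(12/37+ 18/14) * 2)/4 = -1813/834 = -2.17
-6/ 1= -6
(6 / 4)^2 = 9 / 4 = 2.25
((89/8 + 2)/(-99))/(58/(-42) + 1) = 245/704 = 0.35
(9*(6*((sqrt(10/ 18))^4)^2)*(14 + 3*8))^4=1459988194.58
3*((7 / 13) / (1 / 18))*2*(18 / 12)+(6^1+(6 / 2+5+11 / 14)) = 18567 / 182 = 102.02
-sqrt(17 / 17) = -1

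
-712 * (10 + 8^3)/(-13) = 371664/13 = 28589.54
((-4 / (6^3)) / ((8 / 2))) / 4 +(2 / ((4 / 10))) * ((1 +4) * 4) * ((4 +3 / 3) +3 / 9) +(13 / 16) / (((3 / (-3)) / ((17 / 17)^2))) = 460097 / 864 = 532.52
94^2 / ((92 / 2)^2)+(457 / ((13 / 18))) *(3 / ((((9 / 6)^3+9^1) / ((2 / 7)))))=25419497 / 529529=48.00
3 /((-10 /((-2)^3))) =12 /5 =2.40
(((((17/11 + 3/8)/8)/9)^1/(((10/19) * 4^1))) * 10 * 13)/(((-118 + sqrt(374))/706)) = -869381461/85852800- 14735279 * sqrt(374)/171705600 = -11.79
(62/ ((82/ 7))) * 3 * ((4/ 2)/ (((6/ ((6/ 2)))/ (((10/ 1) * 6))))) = 39060/ 41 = 952.68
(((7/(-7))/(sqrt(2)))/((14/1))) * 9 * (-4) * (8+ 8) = 144 * sqrt(2)/7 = 29.09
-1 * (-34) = 34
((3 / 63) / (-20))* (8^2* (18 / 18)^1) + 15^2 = 23609 / 105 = 224.85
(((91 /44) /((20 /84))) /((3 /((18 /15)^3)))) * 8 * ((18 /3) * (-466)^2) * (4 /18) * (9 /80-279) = -111104795076912 /34375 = -3232139493.15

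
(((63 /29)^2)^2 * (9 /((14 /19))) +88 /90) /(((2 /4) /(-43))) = -747307565659 /31827645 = -23479.83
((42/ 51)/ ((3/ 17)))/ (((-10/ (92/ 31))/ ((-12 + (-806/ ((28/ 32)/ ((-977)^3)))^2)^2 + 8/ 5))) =-754181081883477477323289600000000000000000000000.00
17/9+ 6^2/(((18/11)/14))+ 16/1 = 2933/9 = 325.89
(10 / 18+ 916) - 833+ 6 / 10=3787 / 45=84.16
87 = 87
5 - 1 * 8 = -3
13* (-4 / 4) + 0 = -13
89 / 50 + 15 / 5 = 239 / 50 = 4.78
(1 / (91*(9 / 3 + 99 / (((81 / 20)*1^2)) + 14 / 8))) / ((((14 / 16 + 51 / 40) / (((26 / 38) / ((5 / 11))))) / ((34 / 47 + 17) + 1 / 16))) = 1324125 / 282501443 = 0.00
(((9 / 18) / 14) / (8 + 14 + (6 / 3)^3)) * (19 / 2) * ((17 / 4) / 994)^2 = 5491 / 26558407680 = 0.00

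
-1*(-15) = 15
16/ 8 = 2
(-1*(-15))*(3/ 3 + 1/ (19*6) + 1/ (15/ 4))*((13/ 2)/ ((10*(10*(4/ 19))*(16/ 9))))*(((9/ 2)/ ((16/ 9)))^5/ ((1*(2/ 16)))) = 296582394364659/ 107374182400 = 2762.14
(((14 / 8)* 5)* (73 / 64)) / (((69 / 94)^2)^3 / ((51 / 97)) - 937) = -93639043563023 / 8788357110801124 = -0.01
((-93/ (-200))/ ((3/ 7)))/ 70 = 31/ 2000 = 0.02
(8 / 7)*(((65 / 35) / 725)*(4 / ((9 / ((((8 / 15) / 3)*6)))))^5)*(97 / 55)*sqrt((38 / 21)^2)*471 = 64623160267374592 / 613286858288671875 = 0.11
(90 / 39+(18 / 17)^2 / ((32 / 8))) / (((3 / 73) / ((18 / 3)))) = 1419558 / 3757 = 377.84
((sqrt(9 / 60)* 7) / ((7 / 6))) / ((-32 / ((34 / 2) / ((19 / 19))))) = -51* sqrt(15) / 160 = -1.23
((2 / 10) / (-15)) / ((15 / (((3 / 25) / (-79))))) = 1 / 740625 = 0.00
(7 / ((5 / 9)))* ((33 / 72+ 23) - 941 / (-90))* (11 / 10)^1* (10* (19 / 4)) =17861767 / 800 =22327.21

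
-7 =-7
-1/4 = -0.25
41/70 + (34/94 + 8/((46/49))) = 716531/75670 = 9.47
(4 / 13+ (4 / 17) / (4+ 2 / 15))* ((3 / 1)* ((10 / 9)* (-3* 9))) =-224820 / 6851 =-32.82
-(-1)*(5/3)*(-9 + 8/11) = -455/33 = -13.79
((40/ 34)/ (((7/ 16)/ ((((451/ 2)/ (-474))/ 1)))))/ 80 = -451/ 28203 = -0.02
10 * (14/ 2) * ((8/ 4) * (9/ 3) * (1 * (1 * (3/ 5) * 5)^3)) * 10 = 113400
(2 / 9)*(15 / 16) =0.21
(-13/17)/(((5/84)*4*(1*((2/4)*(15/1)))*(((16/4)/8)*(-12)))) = 91/1275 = 0.07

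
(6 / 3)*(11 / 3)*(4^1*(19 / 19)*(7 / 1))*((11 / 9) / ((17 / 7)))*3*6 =94864 / 51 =1860.08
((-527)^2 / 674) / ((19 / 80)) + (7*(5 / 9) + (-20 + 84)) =103894673 / 57627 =1802.88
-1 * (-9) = 9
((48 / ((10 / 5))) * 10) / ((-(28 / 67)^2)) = -67335 / 49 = -1374.18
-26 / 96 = -13 / 48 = -0.27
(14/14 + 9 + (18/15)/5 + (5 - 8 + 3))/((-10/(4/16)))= -32/125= -0.26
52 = 52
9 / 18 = 1 / 2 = 0.50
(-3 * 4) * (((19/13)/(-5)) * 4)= 912/65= 14.03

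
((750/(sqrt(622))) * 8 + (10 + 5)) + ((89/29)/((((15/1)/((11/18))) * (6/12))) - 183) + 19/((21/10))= 81.88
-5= -5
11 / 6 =1.83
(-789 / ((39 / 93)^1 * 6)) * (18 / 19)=-73377 / 247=-297.07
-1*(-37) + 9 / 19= 712 / 19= 37.47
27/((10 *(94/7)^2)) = 1323/88360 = 0.01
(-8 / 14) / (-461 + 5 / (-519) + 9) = 2076 / 1642151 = 0.00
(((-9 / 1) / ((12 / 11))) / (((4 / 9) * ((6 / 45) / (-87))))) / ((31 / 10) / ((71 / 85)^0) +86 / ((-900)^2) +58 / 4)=19621490625 / 28512172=688.18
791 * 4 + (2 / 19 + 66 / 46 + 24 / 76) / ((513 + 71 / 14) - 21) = 9621997966 / 3041083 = 3164.00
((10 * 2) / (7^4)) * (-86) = -1720 / 2401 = -0.72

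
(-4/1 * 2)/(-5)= 8/5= 1.60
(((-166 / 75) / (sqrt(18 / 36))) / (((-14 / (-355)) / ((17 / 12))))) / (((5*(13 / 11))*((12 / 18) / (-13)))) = 1101991*sqrt(2) / 4200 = 371.06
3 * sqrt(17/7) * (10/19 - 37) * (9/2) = -2673 * sqrt(119)/38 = -767.34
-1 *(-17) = 17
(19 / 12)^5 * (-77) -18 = -195138599 / 248832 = -784.22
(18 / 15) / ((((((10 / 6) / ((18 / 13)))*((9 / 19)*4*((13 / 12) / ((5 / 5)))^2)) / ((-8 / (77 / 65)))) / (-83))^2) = 44555581218816 / 846690845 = 52623.20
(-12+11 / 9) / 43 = -97 / 387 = -0.25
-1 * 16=-16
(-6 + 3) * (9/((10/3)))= -81/10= -8.10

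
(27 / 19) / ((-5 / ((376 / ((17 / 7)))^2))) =-187040448 / 27455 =-6812.62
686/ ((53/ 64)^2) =2809856/ 2809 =1000.30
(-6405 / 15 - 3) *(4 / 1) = -1720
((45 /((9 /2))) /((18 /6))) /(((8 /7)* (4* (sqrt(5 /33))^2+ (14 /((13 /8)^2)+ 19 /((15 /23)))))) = 0.08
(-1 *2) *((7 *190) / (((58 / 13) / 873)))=-15094170 / 29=-520488.62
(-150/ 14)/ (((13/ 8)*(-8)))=75/ 91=0.82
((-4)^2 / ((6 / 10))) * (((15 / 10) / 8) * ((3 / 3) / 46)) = 5 / 46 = 0.11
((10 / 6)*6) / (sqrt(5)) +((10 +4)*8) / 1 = 2*sqrt(5) +112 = 116.47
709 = 709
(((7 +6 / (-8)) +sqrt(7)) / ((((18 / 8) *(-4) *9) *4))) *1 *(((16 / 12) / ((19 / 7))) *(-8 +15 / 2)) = 7 *sqrt(7) / 9234 +175 / 36936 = 0.01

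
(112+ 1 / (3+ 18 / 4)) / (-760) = -0.15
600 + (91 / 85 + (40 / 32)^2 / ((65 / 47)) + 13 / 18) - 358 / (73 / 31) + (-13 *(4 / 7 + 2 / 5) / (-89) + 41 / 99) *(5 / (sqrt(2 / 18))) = 36556453306523 / 79602803280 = 459.24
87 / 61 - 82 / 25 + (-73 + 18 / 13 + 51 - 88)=-2190051 / 19825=-110.47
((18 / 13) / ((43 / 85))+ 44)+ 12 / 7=189590 / 3913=48.45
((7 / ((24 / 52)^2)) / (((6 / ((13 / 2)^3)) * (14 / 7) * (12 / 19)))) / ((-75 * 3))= -49381969 / 9331200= -5.29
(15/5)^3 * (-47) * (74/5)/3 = -31302/5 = -6260.40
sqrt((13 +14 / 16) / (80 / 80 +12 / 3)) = sqrt(1110) / 20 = 1.67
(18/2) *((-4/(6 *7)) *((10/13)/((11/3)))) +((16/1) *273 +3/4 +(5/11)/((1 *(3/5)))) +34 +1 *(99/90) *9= 265058459/60060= 4413.23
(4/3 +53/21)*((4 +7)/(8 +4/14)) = 297/58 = 5.12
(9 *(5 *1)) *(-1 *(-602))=27090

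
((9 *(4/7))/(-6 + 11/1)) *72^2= 186624/35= 5332.11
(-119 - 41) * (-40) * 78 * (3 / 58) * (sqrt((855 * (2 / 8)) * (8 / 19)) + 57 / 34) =21340800 / 493 + 2246400 * sqrt(10) / 29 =288244.20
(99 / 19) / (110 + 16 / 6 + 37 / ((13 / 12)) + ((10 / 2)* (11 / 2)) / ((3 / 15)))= 7722 / 421363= 0.02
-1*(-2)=2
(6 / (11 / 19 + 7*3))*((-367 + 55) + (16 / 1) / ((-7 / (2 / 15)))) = -623048 / 7175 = -86.84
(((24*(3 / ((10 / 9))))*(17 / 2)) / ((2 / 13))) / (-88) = -17901 / 440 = -40.68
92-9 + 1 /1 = 84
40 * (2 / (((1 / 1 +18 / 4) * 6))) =2.42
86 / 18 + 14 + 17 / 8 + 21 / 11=18067 / 792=22.81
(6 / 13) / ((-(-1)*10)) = 3 / 65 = 0.05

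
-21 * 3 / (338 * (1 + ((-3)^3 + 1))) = 63 / 8450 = 0.01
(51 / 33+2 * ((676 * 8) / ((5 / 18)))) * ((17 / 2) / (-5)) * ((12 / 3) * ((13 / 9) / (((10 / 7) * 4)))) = -3313137191 / 49500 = -66932.06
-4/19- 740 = -14064/19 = -740.21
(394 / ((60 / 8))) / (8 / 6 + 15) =788 / 245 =3.22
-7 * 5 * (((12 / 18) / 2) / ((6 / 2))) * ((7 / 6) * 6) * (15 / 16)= -1225 / 48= -25.52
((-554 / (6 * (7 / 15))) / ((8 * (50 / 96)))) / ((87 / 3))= -1662 / 1015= -1.64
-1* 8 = -8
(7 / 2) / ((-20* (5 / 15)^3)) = -189 / 40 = -4.72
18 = 18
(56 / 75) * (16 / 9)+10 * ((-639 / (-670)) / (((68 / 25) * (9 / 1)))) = 5280301 / 3075300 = 1.72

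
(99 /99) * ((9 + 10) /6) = 19 /6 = 3.17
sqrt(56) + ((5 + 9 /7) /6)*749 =2*sqrt(14) + 2354 /3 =792.15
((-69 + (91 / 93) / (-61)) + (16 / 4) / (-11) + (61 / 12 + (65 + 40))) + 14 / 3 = 11324977 / 249612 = 45.37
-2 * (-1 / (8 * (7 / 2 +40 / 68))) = 17 / 278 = 0.06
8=8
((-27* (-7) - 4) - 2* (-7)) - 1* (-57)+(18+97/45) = 12427/45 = 276.16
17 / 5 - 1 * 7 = -18 / 5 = -3.60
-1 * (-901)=901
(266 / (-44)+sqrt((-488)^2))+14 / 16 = 42489 / 88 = 482.83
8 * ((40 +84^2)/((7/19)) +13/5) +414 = 5408178/35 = 154519.37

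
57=57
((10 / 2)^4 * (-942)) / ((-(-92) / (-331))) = 97438125 / 46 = 2118220.11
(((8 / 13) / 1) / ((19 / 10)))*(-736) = -238.38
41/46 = 0.89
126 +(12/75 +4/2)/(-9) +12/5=3204/25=128.16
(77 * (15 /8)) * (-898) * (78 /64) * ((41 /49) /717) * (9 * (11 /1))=-3909243195 /214144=-18255.21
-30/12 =-5/2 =-2.50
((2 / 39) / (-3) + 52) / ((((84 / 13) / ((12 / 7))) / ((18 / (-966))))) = -6082 / 23667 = -0.26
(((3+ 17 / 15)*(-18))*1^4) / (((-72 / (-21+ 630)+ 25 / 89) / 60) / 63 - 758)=5081018544 / 51766288141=0.10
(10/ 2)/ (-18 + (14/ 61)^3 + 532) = 1134905/ 116670978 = 0.01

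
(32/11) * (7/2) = 112/11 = 10.18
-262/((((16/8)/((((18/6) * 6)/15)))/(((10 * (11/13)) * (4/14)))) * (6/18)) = -103752/91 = -1140.13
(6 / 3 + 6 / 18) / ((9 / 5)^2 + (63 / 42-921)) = -350 / 137439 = -0.00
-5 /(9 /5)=-25 /9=-2.78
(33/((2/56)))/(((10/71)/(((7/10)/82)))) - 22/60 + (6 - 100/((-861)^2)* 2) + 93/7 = 74.92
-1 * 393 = -393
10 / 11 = 0.91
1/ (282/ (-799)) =-17/ 6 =-2.83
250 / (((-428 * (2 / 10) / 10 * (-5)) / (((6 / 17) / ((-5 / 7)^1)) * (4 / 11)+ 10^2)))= 11666500 / 20009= 583.06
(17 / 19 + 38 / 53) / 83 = 0.02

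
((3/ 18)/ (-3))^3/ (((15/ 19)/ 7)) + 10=874667/ 87480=10.00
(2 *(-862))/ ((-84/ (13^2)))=72839/ 21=3468.52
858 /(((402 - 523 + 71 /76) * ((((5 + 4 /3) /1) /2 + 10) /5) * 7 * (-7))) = 391248 /7064575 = 0.06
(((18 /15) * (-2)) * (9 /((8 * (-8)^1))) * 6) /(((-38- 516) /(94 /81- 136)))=5461 /11080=0.49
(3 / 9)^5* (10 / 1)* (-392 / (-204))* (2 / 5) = 392 / 12393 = 0.03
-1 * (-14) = 14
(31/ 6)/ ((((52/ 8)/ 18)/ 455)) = 6510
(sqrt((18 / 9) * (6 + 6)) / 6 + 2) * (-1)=-2 - sqrt(6) / 3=-2.82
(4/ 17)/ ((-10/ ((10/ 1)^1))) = -4/ 17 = -0.24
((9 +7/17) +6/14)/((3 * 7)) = 1171/2499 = 0.47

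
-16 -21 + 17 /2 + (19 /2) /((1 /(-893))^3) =-6765158620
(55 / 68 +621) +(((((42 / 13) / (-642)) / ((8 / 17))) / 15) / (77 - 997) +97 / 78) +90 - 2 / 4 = 1860209853623 / 2610628800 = 712.55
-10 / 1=-10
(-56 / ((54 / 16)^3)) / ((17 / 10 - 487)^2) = -2867200 / 463566319947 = -0.00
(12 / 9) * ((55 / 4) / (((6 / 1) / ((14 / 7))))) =6.11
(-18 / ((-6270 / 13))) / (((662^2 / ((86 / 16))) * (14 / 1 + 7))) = 559 / 25646038880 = 0.00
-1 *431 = -431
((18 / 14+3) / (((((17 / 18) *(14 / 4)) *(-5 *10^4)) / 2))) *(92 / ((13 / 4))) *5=-0.01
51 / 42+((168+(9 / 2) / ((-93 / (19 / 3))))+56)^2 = 1346476801 / 26908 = 50040.02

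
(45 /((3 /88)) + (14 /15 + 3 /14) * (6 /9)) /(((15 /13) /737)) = 843616.68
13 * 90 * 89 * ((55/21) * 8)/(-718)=-7636200/2513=-3038.68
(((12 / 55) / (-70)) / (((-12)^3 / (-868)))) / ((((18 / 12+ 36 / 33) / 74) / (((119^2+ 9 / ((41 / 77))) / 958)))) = -333372109 / 503740350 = -0.66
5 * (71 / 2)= 355 / 2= 177.50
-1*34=-34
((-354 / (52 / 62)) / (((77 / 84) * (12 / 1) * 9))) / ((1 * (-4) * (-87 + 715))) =1829 / 1077648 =0.00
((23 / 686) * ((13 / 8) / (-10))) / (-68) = 0.00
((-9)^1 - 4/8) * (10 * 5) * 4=-1900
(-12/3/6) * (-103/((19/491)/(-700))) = -70802200/57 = -1242143.86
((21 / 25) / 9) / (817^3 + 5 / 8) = 56 / 327203108175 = 0.00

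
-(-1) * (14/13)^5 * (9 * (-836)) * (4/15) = -5395450368/1856465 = -2906.30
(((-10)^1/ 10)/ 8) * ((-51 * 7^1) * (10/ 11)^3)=44625/ 1331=33.53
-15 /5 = -3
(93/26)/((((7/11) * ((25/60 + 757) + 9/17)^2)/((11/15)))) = 78050808/10877982406655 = 0.00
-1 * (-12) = 12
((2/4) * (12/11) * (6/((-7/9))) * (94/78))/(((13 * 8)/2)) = -1269/13013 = -0.10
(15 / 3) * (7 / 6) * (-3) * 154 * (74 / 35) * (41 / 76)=-3073.92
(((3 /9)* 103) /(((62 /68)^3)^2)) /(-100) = -39778713712 /66562776075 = -0.60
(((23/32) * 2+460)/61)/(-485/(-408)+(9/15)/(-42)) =13178655/2046062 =6.44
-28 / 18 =-14 / 9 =-1.56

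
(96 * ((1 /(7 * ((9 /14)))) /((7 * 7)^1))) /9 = 64 /1323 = 0.05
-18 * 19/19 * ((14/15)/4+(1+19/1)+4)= -2181/5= -436.20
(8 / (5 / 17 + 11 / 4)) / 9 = 544 / 1863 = 0.29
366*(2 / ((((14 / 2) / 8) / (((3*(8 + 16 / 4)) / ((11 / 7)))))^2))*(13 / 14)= 394647552 / 847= 465935.72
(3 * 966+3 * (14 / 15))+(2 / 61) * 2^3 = 884824 / 305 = 2901.06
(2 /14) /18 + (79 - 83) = -3.99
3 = 3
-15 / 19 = -0.79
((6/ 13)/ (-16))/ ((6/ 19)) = -19/ 208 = -0.09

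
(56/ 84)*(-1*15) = -10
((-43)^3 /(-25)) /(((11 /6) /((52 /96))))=1033591 /1100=939.63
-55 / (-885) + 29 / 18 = 1777 / 1062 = 1.67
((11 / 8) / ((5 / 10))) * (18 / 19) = 2.61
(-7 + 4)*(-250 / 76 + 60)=-6465 / 38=-170.13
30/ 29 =1.03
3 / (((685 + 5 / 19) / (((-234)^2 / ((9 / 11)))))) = 317889 / 1085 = 292.99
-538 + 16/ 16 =-537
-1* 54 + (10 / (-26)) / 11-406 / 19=-204871 / 2717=-75.40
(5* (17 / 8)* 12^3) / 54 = 340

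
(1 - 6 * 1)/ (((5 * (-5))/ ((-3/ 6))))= -1/ 10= -0.10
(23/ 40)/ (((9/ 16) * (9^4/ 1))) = 46/ 295245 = 0.00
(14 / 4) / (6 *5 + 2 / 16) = 28 / 241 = 0.12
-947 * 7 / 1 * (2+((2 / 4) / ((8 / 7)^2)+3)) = -4567381 / 128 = -35682.66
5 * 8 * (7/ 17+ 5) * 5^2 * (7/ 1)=644000/ 17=37882.35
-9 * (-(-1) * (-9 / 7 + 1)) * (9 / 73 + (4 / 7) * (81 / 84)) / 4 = 10854 / 25039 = 0.43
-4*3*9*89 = -9612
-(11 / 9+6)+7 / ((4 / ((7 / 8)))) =-1639 / 288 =-5.69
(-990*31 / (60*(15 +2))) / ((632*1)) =-1023 / 21488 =-0.05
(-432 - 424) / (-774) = 428 / 387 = 1.11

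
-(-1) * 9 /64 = 9 /64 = 0.14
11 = 11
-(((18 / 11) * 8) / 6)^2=-576 / 121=-4.76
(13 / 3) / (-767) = -1 / 177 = -0.01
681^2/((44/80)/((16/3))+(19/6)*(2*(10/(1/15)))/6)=445210560/152099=2927.11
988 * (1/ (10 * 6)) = 16.47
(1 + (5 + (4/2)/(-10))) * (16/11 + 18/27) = 406/33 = 12.30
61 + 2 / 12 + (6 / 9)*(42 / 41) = 15215 / 246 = 61.85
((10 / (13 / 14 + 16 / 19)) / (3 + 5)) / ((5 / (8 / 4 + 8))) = 665 / 471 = 1.41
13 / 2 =6.50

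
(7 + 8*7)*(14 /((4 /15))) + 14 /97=641683 /194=3307.64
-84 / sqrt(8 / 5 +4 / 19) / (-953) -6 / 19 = -6 / 19 +42 * sqrt(4085) / 40979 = -0.25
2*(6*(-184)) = -2208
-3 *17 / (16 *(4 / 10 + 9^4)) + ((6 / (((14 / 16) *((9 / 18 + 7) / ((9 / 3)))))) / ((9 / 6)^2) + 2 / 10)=78185113 / 55115760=1.42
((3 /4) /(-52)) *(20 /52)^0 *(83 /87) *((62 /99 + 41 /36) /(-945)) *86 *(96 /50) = 831577 /195945750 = 0.00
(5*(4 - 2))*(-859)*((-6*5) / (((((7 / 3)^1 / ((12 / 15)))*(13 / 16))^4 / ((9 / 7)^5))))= 827164470785605632 / 28813484238175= 28707.55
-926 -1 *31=-957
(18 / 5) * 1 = 18 / 5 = 3.60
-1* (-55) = 55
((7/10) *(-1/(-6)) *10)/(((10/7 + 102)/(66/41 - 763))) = -1529633/178104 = -8.59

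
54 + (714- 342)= 426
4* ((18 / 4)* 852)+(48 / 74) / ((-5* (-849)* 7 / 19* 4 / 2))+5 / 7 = 5620675811 / 366485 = 15336.71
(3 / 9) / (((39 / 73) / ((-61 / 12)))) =-4453 / 1404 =-3.17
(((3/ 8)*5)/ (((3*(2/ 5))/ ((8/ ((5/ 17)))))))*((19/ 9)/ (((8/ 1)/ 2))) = 1615/ 72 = 22.43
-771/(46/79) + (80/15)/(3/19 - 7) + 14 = -11758667/8970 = -1310.89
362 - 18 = 344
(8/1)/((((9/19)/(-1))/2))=-304/9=-33.78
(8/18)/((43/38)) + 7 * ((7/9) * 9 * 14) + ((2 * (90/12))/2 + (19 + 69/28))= 7751609/10836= 715.36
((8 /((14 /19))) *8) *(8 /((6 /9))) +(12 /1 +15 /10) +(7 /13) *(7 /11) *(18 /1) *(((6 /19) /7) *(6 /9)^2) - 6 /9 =120417967 /114114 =1055.24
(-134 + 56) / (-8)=39 / 4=9.75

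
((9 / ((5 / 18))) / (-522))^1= -9 / 145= -0.06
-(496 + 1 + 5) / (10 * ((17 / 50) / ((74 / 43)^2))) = -13744760 / 31433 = -437.27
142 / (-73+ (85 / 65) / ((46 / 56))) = -42458 / 21351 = -1.99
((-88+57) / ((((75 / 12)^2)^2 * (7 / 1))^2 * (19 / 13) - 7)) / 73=-26411008 / 10370330375191227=-0.00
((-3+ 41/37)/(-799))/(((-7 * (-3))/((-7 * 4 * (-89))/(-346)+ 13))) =590/902541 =0.00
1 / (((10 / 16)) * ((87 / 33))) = 88 / 145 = 0.61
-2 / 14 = -1 / 7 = -0.14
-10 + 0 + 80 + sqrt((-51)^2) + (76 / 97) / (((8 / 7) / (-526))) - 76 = -30614 / 97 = -315.61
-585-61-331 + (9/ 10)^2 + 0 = -97619/ 100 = -976.19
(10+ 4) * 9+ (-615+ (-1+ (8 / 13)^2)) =-82746 / 169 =-489.62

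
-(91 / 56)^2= -169 / 64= -2.64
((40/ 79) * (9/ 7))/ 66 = 60/ 6083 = 0.01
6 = 6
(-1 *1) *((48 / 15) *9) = -144 / 5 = -28.80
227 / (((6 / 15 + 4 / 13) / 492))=3629730 / 23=157814.35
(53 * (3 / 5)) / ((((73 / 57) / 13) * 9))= 13091 / 365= 35.87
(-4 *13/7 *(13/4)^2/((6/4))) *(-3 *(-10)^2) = 109850/7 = 15692.86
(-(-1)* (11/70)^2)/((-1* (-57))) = 121/279300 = 0.00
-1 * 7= -7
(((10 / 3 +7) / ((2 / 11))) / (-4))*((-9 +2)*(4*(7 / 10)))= 278.48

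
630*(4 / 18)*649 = 90860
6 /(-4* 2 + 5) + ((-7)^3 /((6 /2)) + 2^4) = -301 /3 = -100.33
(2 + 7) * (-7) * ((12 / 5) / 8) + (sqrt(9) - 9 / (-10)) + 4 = -11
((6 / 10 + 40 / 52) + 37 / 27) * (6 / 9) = 9616 / 5265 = 1.83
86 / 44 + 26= 615 / 22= 27.95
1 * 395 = 395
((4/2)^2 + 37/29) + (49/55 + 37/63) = 678683/100485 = 6.75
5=5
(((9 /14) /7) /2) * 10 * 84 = 270 /7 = 38.57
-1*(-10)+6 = 16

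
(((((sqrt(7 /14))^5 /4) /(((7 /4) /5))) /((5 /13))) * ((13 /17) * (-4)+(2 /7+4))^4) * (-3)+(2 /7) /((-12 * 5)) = -2215062798 * sqrt(2) /1403737447-1 /210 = -2.24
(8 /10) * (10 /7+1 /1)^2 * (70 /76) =578 /133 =4.35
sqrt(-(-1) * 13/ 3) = 2.08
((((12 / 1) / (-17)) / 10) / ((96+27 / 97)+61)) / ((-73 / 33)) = 9603 / 47331740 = 0.00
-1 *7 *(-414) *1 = 2898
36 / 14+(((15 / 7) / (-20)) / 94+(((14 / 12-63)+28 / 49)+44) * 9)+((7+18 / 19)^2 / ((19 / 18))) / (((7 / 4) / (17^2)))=175632402243 / 18052888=9728.77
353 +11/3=1070/3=356.67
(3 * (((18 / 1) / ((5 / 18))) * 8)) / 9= 864 / 5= 172.80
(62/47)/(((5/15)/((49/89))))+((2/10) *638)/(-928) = 683107/334640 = 2.04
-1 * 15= -15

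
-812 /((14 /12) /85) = -59160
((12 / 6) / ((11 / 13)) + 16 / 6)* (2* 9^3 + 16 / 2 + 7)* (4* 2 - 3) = 407530 / 11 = 37048.18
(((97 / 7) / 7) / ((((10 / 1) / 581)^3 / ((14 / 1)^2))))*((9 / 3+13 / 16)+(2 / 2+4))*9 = 24141361176513 / 4000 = 6035340294.13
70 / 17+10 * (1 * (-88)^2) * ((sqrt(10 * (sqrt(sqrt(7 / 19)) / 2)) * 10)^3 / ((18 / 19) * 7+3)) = 70 / 17+387200000 * 19^(5 / 8) * sqrt(5) * 7^(3 / 8) / 183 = 61816164.59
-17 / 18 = -0.94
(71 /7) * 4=284 /7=40.57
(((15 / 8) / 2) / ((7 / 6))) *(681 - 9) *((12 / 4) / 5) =324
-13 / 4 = -3.25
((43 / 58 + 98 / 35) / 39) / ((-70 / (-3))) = 79 / 20300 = 0.00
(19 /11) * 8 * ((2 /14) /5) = 152 /385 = 0.39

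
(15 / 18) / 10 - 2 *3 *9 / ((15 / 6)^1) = -1291 / 60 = -21.52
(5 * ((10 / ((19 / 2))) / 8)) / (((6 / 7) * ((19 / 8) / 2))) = 700 / 1083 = 0.65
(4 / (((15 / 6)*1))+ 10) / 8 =1.45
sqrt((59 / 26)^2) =59 / 26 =2.27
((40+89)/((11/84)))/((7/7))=10836/11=985.09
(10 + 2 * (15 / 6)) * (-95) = -1425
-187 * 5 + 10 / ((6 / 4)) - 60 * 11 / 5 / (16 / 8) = -2983 / 3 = -994.33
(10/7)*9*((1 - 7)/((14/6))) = -1620/49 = -33.06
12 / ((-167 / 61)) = -732 / 167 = -4.38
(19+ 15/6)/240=43/480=0.09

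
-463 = -463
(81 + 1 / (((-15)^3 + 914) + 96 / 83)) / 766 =8268722 / 78195961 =0.11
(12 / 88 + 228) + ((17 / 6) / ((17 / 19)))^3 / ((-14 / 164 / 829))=-2562538879 / 8316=-308145.61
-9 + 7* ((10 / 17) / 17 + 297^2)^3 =115966026145699469519596 / 24137569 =4804378856284138.20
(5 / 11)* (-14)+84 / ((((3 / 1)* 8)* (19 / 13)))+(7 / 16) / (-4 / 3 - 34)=-1411221 / 354464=-3.98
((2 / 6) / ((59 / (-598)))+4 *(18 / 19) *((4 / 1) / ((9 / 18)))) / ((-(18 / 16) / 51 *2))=-6160120 / 10089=-610.58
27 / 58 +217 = 12613 / 58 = 217.47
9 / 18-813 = -812.50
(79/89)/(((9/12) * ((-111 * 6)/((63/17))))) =-1106/167943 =-0.01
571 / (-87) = -571 / 87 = -6.56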